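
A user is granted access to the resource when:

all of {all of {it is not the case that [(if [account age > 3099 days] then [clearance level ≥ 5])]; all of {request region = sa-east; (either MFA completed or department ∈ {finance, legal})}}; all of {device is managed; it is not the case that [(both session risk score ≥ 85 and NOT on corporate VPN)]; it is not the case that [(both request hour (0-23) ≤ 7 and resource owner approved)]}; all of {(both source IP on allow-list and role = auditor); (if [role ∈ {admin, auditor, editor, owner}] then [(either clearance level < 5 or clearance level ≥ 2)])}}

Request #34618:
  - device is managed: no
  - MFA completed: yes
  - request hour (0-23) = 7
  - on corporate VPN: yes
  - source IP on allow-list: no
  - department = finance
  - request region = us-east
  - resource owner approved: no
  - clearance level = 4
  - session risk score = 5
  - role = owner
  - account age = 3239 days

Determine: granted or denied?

Denied

Atomic conditions:
  account age > 3099 days: 3239 > 3099 is true
  clearance level ≥ 5: 4 ≥ 5 is false
  request region = sa-east: us-east == sa-east is false
  MFA completed: yes → true
  department ∈ {finance, legal}: finance is in the set → true
  device is managed: no → false
  session risk score ≥ 85: 5 ≥ 85 is false
  NOT on corporate VPN: yes → false
  request hour (0-23) ≤ 7: 7 ≤ 7 is true
  resource owner approved: no → false
  source IP on allow-list: no → false
  role = auditor: owner == auditor is false
  role ∈ {admin, auditor, editor, owner}: owner is in the set → true
  clearance level < 5: 4 < 5 is true
  clearance level ≥ 2: 4 ≥ 2 is true
Combine:
[1.1.1] true → false = false
[1.1] NOT false = true
[1.2.2] true OR true = true
[1.2] false AND true = false
[1] true AND false = false
[2.2.1] false AND false = false
[2.2] NOT false = true
[2.3.1] true AND false = false
[2.3] NOT false = true
[2] false AND true AND true = false
[3.1] false AND false = false
[3.2.2] true OR true = true
[3.2] true → true = true
[3] false AND true = false
[root] false AND false AND false = false
Overall: false → denied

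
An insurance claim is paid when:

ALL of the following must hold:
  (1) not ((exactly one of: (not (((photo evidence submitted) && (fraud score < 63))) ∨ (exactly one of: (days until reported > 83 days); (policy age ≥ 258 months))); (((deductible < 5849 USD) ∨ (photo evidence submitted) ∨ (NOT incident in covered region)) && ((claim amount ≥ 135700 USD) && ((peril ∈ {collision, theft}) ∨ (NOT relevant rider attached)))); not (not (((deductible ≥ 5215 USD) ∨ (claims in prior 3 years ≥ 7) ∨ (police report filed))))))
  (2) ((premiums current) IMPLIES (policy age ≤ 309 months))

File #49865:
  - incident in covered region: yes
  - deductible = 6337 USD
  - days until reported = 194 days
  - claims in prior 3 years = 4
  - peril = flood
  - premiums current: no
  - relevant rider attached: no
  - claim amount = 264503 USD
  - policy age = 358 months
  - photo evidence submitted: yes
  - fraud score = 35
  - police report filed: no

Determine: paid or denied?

Paid

Atomic conditions:
  photo evidence submitted: yes → true
  fraud score < 63: 35 < 63 is true
  days until reported > 83 days: 194 > 83 is true
  policy age ≥ 258 months: 358 ≥ 258 is true
  deductible < 5849 USD: 6337 < 5849 is false
  NOT incident in covered region: yes → false
  claim amount ≥ 135700 USD: 264503 ≥ 135700 is true
  peril ∈ {collision, theft}: flood is not in the set → false
  NOT relevant rider attached: no → true
  deductible ≥ 5215 USD: 6337 ≥ 5215 is true
  claims in prior 3 years ≥ 7: 4 ≥ 7 is false
  police report filed: no → false
  premiums current: no → false
  policy age ≤ 309 months: 358 ≤ 309 is false
Combine:
[1.1.1.1.1] true AND true = true
[1.1.1.1] NOT true = false
[1.1.1.2] exactly-one(true, true) = false
[1.1.1] false OR false = false
[1.1.2.1] false OR true OR false = true
[1.1.2.2.2] false OR true = true
[1.1.2.2] true AND true = true
[1.1.2] true AND true = true
[1.1.3.1.1] true OR false OR false = true
[1.1.3.1] NOT true = false
[1.1.3] NOT false = true
[1.1] exactly-one(false, true, true) = false
[1] NOT false = true
[2] false → false (antecedent false ⇒ implication holds) = true
[root] true AND true = true
Overall: true → paid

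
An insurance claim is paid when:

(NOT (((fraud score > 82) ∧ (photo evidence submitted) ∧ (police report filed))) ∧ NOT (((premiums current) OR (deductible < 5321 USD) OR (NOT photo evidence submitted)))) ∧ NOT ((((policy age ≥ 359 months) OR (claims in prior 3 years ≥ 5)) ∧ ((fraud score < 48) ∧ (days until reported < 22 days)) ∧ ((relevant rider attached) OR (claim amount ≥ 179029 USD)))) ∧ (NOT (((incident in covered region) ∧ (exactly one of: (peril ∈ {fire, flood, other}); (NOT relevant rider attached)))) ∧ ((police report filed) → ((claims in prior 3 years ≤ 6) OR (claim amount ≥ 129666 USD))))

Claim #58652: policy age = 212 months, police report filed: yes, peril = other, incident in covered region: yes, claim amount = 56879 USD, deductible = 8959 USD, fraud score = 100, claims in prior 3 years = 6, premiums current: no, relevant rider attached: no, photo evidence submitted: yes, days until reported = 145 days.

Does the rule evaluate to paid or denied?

Atomic conditions:
  fraud score > 82: 100 > 82 is true
  photo evidence submitted: yes → true
  police report filed: yes → true
  premiums current: no → false
  deductible < 5321 USD: 8959 < 5321 is false
  NOT photo evidence submitted: yes → false
  policy age ≥ 359 months: 212 ≥ 359 is false
  claims in prior 3 years ≥ 5: 6 ≥ 5 is true
  fraud score < 48: 100 < 48 is false
  days until reported < 22 days: 145 < 22 is false
  relevant rider attached: no → false
  claim amount ≥ 179029 USD: 56879 ≥ 179029 is false
  incident in covered region: yes → true
  peril ∈ {fire, flood, other}: other is in the set → true
  NOT relevant rider attached: no → true
  claims in prior 3 years ≤ 6: 6 ≤ 6 is true
  claim amount ≥ 129666 USD: 56879 ≥ 129666 is false
Combine:
[1.1.1] true AND true AND true = true
[1.1] NOT true = false
[1.2.1] false OR false OR false = false
[1.2] NOT false = true
[1] false AND true = false
[2.1.1] false OR true = true
[2.1.2] false AND false = false
[2.1.3] false OR false = false
[2.1] true AND false AND false = false
[2] NOT false = true
[3.1.1.2] exactly-one(true, true) = false
[3.1.1] true AND false = false
[3.1] NOT false = true
[3.2.2] true OR false = true
[3.2] true → true = true
[3] true AND true = true
[root] false AND true AND true = false
Overall: false → denied

Denied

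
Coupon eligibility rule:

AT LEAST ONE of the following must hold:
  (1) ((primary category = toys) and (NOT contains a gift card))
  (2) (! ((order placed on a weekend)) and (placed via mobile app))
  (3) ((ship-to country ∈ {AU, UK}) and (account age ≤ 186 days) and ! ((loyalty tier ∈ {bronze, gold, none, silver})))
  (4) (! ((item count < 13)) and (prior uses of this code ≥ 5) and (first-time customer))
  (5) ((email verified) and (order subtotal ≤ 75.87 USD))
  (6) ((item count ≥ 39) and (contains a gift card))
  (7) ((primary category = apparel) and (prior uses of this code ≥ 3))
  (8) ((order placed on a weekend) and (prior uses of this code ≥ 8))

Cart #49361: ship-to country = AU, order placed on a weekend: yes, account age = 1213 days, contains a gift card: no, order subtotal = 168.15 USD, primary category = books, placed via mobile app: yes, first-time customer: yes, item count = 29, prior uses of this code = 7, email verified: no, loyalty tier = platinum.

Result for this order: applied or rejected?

Atomic conditions:
  primary category = toys: books == toys is false
  NOT contains a gift card: no → true
  order placed on a weekend: yes → true
  placed via mobile app: yes → true
  ship-to country ∈ {AU, UK}: AU is in the set → true
  account age ≤ 186 days: 1213 ≤ 186 is false
  loyalty tier ∈ {bronze, gold, none, silver}: platinum is not in the set → false
  item count < 13: 29 < 13 is false
  prior uses of this code ≥ 5: 7 ≥ 5 is true
  first-time customer: yes → true
  email verified: no → false
  order subtotal ≤ 75.87 USD: 168.15 ≤ 75.87 is false
  item count ≥ 39: 29 ≥ 39 is false
  contains a gift card: no → false
  primary category = apparel: books == apparel is false
  prior uses of this code ≥ 3: 7 ≥ 3 is true
  prior uses of this code ≥ 8: 7 ≥ 8 is false
Combine:
[1] false AND true = false
[2.1] NOT true = false
[2] false AND true = false
[3.3] NOT false = true
[3] true AND false AND true = false
[4.1] NOT false = true
[4] true AND true AND true = true
[5] false AND false = false
[6] false AND false = false
[7] false AND true = false
[8] true AND false = false
[root] false OR false OR false OR true OR false OR false OR false OR false = true
Overall: true → applied

Applied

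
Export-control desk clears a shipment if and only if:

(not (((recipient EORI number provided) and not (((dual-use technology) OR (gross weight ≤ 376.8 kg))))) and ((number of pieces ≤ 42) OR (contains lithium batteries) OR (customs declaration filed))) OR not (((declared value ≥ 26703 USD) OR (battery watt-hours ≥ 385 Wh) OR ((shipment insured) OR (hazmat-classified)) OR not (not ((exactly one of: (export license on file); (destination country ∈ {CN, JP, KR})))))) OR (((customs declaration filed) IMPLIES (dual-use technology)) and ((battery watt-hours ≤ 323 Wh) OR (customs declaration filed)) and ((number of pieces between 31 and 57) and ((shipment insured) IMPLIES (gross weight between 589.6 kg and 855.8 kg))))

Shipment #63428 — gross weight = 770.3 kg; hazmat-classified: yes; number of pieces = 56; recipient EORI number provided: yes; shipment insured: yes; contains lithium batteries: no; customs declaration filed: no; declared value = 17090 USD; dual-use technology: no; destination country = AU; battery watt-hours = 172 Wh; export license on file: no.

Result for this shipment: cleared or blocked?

Cleared

Atomic conditions:
  recipient EORI number provided: yes → true
  dual-use technology: no → false
  gross weight ≤ 376.8 kg: 770.3 ≤ 376.8 is false
  number of pieces ≤ 42: 56 ≤ 42 is false
  contains lithium batteries: no → false
  customs declaration filed: no → false
  declared value ≥ 26703 USD: 17090 ≥ 26703 is false
  battery watt-hours ≥ 385 Wh: 172 ≥ 385 is false
  shipment insured: yes → true
  hazmat-classified: yes → true
  export license on file: no → false
  destination country ∈ {CN, JP, KR}: AU is not in the set → false
  battery watt-hours ≤ 323 Wh: 172 ≤ 323 is true
  number of pieces between 31 and 57: 56 in [31, 57] is true
  gross weight between 589.6 kg and 855.8 kg: 770.3 in [589.6, 855.8] is true
Combine:
[1.1.1.2.1] false OR false = false
[1.1.1.2] NOT false = true
[1.1.1] true AND true = true
[1.1] NOT true = false
[1.2] false OR false OR false = false
[1] false AND false = false
[2.1.3] true OR true = true
[2.1.4.1.1] exactly-one(false, false) = false
[2.1.4.1] NOT false = true
[2.1.4] NOT true = false
[2.1] false OR false OR true OR false = true
[2] NOT true = false
[3.1] false → false (antecedent false ⇒ implication holds) = true
[3.2] true OR false = true
[3.3.2] true → true = true
[3.3] true AND true = true
[3] true AND true AND true = true
[root] false OR false OR true = true
Overall: true → cleared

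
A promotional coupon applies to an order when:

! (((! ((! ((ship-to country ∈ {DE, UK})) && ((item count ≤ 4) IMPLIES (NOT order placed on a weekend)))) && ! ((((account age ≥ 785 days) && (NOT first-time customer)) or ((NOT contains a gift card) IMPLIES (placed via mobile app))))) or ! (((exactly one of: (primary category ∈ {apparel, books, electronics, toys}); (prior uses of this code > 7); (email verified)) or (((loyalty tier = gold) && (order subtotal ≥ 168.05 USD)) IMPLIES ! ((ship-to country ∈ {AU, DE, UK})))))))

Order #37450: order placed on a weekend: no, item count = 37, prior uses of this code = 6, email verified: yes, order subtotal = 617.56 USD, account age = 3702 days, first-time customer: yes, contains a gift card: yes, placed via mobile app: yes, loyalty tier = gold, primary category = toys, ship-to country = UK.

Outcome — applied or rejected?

Atomic conditions:
  ship-to country ∈ {DE, UK}: UK is in the set → true
  item count ≤ 4: 37 ≤ 4 is false
  NOT order placed on a weekend: no → true
  account age ≥ 785 days: 3702 ≥ 785 is true
  NOT first-time customer: yes → false
  NOT contains a gift card: yes → false
  placed via mobile app: yes → true
  primary category ∈ {apparel, books, electronics, toys}: toys is in the set → true
  prior uses of this code > 7: 6 > 7 is false
  email verified: yes → true
  loyalty tier = gold: gold == gold is true
  order subtotal ≥ 168.05 USD: 617.56 ≥ 168.05 is true
  ship-to country ∈ {AU, DE, UK}: UK is in the set → true
Combine:
[1.1.1.1.1] NOT true = false
[1.1.1.1.2] false → true (antecedent false ⇒ implication holds) = true
[1.1.1.1] false AND true = false
[1.1.1] NOT false = true
[1.1.2.1.1] true AND false = false
[1.1.2.1.2] false → true (antecedent false ⇒ implication holds) = true
[1.1.2.1] false OR true = true
[1.1.2] NOT true = false
[1.1] true AND false = false
[1.2.1.1] exactly-one(true, false, true) = false
[1.2.1.2.1] true AND true = true
[1.2.1.2.2] NOT true = false
[1.2.1.2] true → false = false
[1.2.1] false OR false = false
[1.2] NOT false = true
[1] false OR true = true
[root] NOT true = false
Overall: false → rejected

Rejected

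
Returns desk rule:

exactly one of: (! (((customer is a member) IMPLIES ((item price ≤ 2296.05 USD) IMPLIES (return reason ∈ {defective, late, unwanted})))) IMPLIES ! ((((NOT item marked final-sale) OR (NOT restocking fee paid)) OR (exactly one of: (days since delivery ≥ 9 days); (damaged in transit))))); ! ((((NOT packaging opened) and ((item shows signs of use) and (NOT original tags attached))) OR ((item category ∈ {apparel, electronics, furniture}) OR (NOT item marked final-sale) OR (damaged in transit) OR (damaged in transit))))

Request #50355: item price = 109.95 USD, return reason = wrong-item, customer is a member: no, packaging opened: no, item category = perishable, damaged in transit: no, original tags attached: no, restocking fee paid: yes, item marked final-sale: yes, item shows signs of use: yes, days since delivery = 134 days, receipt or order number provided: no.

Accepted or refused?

Accepted

Atomic conditions:
  customer is a member: no → false
  item price ≤ 2296.05 USD: 109.95 ≤ 2296.05 is true
  return reason ∈ {defective, late, unwanted}: wrong-item is not in the set → false
  NOT item marked final-sale: yes → false
  NOT restocking fee paid: yes → false
  days since delivery ≥ 9 days: 134 ≥ 9 is true
  damaged in transit: no → false
  NOT packaging opened: no → true
  item shows signs of use: yes → true
  NOT original tags attached: no → true
  item category ∈ {apparel, electronics, furniture}: perishable is not in the set → false
Combine:
[1.1.1.2] true → false = false
[1.1.1] false → false (antecedent false ⇒ implication holds) = true
[1.1] NOT true = false
[1.2.1.1] false OR false = false
[1.2.1.2] exactly-one(true, false) = true
[1.2.1] false OR true = true
[1.2] NOT true = false
[1] false → false (antecedent false ⇒ implication holds) = true
[2.1.1.2] true AND true = true
[2.1.1] true AND true = true
[2.1.2] false OR false OR false OR false = false
[2.1] true OR false = true
[2] NOT true = false
[root] exactly-one(true, false) = true
Overall: true → accepted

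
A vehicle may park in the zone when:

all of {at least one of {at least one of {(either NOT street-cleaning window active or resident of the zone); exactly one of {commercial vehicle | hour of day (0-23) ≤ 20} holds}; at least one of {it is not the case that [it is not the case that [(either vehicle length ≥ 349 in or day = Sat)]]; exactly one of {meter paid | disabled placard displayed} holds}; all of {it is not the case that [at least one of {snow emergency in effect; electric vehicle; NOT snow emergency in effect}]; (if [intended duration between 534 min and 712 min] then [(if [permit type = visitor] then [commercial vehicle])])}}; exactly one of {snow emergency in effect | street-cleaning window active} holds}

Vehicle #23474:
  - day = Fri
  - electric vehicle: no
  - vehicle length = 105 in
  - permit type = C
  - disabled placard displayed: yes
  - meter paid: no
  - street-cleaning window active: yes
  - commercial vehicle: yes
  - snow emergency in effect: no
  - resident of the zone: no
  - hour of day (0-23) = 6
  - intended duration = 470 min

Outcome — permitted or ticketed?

Atomic conditions:
  NOT street-cleaning window active: yes → false
  resident of the zone: no → false
  commercial vehicle: yes → true
  hour of day (0-23) ≤ 20: 6 ≤ 20 is true
  vehicle length ≥ 349 in: 105 ≥ 349 is false
  day = Sat: Fri == Sat is false
  meter paid: no → false
  disabled placard displayed: yes → true
  snow emergency in effect: no → false
  electric vehicle: no → false
  NOT snow emergency in effect: no → true
  intended duration between 534 min and 712 min: 470 in [534, 712] is false
  permit type = visitor: C == visitor is false
  street-cleaning window active: yes → true
Combine:
[1.1.1] false OR false = false
[1.1.2] exactly-one(true, true) = false
[1.1] false OR false = false
[1.2.1.1.1] false OR false = false
[1.2.1.1] NOT false = true
[1.2.1] NOT true = false
[1.2.2] exactly-one(false, true) = true
[1.2] false OR true = true
[1.3.1.1] false OR false OR true = true
[1.3.1] NOT true = false
[1.3.2.2] false → true (antecedent false ⇒ implication holds) = true
[1.3.2] false → true (antecedent false ⇒ implication holds) = true
[1.3] false AND true = false
[1] false OR true OR false = true
[2] exactly-one(false, true) = true
[root] true AND true = true
Overall: true → permitted

Permitted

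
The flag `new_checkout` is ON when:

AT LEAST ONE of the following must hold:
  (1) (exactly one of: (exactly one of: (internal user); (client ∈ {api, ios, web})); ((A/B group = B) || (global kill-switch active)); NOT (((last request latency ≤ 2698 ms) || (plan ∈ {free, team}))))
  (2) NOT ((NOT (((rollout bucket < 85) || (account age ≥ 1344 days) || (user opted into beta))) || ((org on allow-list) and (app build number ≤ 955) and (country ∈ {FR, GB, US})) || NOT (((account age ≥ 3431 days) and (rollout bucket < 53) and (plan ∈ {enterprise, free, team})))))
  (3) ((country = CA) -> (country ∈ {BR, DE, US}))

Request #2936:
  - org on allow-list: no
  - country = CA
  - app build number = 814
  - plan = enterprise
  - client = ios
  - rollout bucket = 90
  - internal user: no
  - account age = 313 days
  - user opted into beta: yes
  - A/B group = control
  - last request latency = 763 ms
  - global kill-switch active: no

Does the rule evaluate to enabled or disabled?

Enabled

Atomic conditions:
  internal user: no → false
  client ∈ {api, ios, web}: ios is in the set → true
  A/B group = B: control == B is false
  global kill-switch active: no → false
  last request latency ≤ 2698 ms: 763 ≤ 2698 is true
  plan ∈ {free, team}: enterprise is not in the set → false
  rollout bucket < 85: 90 < 85 is false
  account age ≥ 1344 days: 313 ≥ 1344 is false
  user opted into beta: yes → true
  org on allow-list: no → false
  app build number ≤ 955: 814 ≤ 955 is true
  country ∈ {FR, GB, US}: CA is not in the set → false
  account age ≥ 3431 days: 313 ≥ 3431 is false
  rollout bucket < 53: 90 < 53 is false
  plan ∈ {enterprise, free, team}: enterprise is in the set → true
  country = CA: CA == CA is true
  country ∈ {BR, DE, US}: CA is not in the set → false
Combine:
[1.1] exactly-one(false, true) = true
[1.2] false OR false = false
[1.3.1] true OR false = true
[1.3] NOT true = false
[1] exactly-one(true, false, false) = true
[2.1.1.1] false OR false OR true = true
[2.1.1] NOT true = false
[2.1.2] false AND true AND false = false
[2.1.3.1] false AND false AND true = false
[2.1.3] NOT false = true
[2.1] false OR false OR true = true
[2] NOT true = false
[3] true → false = false
[root] true OR false OR false = true
Overall: true → enabled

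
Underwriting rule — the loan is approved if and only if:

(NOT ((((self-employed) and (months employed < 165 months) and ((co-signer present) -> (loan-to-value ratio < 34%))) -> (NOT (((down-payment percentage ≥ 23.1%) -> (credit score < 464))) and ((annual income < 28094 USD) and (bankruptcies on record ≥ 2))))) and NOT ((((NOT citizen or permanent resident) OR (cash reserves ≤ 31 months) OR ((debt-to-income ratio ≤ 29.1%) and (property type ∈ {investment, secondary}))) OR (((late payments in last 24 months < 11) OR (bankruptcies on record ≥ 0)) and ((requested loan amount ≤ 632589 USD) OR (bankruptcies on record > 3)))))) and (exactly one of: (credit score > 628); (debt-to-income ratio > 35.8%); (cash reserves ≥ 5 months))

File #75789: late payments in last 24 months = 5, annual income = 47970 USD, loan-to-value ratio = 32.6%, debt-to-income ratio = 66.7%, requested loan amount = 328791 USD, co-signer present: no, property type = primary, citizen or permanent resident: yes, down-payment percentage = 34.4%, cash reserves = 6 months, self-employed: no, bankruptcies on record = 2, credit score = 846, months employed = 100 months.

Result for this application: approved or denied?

Denied

Atomic conditions:
  self-employed: no → false
  months employed < 165 months: 100 < 165 is true
  co-signer present: no → false
  loan-to-value ratio < 34%: 32.6 < 34 is true
  down-payment percentage ≥ 23.1%: 34.4 ≥ 23.1 is true
  credit score < 464: 846 < 464 is false
  annual income < 28094 USD: 47970 < 28094 is false
  bankruptcies on record ≥ 2: 2 ≥ 2 is true
  NOT citizen or permanent resident: yes → false
  cash reserves ≤ 31 months: 6 ≤ 31 is true
  debt-to-income ratio ≤ 29.1%: 66.7 ≤ 29.1 is false
  property type ∈ {investment, secondary}: primary is not in the set → false
  late payments in last 24 months < 11: 5 < 11 is true
  bankruptcies on record ≥ 0: 2 ≥ 0 is true
  requested loan amount ≤ 632589 USD: 328791 ≤ 632589 is true
  bankruptcies on record > 3: 2 > 3 is false
  credit score > 628: 846 > 628 is true
  debt-to-income ratio > 35.8%: 66.7 > 35.8 is true
  cash reserves ≥ 5 months: 6 ≥ 5 is true
Combine:
[1.1.1.1.3] false → true (antecedent false ⇒ implication holds) = true
[1.1.1.1] false AND true AND true = false
[1.1.1.2.1.1] true → false = false
[1.1.1.2.1] NOT false = true
[1.1.1.2.2] false AND true = false
[1.1.1.2] true AND false = false
[1.1.1] false → false (antecedent false ⇒ implication holds) = true
[1.1] NOT true = false
[1.2.1.1.3] false AND false = false
[1.2.1.1] false OR true OR false = true
[1.2.1.2.1] true OR true = true
[1.2.1.2.2] true OR false = true
[1.2.1.2] true AND true = true
[1.2.1] true OR true = true
[1.2] NOT true = false
[1] false AND false = false
[2] exactly-one(true, true, true) = false
[root] false AND false = false
Overall: false → denied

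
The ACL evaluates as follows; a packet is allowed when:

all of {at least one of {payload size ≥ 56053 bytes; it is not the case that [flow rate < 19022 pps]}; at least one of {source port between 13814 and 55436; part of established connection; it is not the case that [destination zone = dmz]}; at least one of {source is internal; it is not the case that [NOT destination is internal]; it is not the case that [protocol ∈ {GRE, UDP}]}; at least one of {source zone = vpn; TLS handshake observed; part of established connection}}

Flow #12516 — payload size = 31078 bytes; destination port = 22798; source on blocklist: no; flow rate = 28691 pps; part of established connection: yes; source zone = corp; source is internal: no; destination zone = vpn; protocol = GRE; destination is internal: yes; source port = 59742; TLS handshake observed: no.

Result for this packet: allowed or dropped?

Allowed

Atomic conditions:
  payload size ≥ 56053 bytes: 31078 ≥ 56053 is false
  flow rate < 19022 pps: 28691 < 19022 is false
  source port between 13814 and 55436: 59742 in [13814, 55436] is false
  part of established connection: yes → true
  destination zone = dmz: vpn == dmz is false
  source is internal: no → false
  NOT destination is internal: yes → false
  protocol ∈ {GRE, UDP}: GRE is in the set → true
  source zone = vpn: corp == vpn is false
  TLS handshake observed: no → false
Combine:
[1.2] NOT false = true
[1] false OR true = true
[2.3] NOT false = true
[2] false OR true OR true = true
[3.2] NOT false = true
[3.3] NOT true = false
[3] false OR true OR false = true
[4] false OR false OR true = true
[root] true AND true AND true AND true = true
Overall: true → allowed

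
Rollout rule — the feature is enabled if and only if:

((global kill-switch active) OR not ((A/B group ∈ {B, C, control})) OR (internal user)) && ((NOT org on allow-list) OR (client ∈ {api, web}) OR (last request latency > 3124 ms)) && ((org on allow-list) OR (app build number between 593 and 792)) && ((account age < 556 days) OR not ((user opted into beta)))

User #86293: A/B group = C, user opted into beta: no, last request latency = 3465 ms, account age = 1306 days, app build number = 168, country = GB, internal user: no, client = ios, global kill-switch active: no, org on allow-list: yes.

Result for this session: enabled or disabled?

Atomic conditions:
  global kill-switch active: no → false
  A/B group ∈ {B, C, control}: C is in the set → true
  internal user: no → false
  NOT org on allow-list: yes → false
  client ∈ {api, web}: ios is not in the set → false
  last request latency > 3124 ms: 3465 > 3124 is true
  org on allow-list: yes → true
  app build number between 593 and 792: 168 in [593, 792] is false
  account age < 556 days: 1306 < 556 is false
  user opted into beta: no → false
Combine:
[1.2] NOT true = false
[1] false OR false OR false = false
[2] false OR false OR true = true
[3] true OR false = true
[4.2] NOT false = true
[4] false OR true = true
[root] false AND true AND true AND true = false
Overall: false → disabled

Disabled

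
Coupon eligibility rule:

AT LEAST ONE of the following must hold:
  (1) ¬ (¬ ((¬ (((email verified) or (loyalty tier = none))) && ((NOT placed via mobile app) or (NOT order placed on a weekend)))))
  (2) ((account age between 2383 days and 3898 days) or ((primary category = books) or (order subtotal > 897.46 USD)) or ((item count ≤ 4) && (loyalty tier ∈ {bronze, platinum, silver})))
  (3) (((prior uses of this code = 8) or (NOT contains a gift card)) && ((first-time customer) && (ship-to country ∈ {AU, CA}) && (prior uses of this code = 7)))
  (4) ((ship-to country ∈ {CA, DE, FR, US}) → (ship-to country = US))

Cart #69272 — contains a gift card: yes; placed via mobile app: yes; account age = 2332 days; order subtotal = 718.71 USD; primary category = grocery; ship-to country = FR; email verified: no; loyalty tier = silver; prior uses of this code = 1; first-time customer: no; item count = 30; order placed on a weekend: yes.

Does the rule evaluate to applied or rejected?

Rejected

Atomic conditions:
  email verified: no → false
  loyalty tier = none: silver == none is false
  NOT placed via mobile app: yes → false
  NOT order placed on a weekend: yes → false
  account age between 2383 days and 3898 days: 2332 in [2383, 3898] is false
  primary category = books: grocery == books is false
  order subtotal > 897.46 USD: 718.71 > 897.46 is false
  item count ≤ 4: 30 ≤ 4 is false
  loyalty tier ∈ {bronze, platinum, silver}: silver is in the set → true
  prior uses of this code = 8: 1 == 8 is false
  NOT contains a gift card: yes → false
  first-time customer: no → false
  ship-to country ∈ {AU, CA}: FR is not in the set → false
  prior uses of this code = 7: 1 == 7 is false
  ship-to country ∈ {CA, DE, FR, US}: FR is in the set → true
  ship-to country = US: FR == US is false
Combine:
[1.1.1.1.1] false OR false = false
[1.1.1.1] NOT false = true
[1.1.1.2] false OR false = false
[1.1.1] true AND false = false
[1.1] NOT false = true
[1] NOT true = false
[2.2] false OR false = false
[2.3] false AND true = false
[2] false OR false OR false = false
[3.1] false OR false = false
[3.2] false AND false AND false = false
[3] false AND false = false
[4] true → false = false
[root] false OR false OR false OR false = false
Overall: false → rejected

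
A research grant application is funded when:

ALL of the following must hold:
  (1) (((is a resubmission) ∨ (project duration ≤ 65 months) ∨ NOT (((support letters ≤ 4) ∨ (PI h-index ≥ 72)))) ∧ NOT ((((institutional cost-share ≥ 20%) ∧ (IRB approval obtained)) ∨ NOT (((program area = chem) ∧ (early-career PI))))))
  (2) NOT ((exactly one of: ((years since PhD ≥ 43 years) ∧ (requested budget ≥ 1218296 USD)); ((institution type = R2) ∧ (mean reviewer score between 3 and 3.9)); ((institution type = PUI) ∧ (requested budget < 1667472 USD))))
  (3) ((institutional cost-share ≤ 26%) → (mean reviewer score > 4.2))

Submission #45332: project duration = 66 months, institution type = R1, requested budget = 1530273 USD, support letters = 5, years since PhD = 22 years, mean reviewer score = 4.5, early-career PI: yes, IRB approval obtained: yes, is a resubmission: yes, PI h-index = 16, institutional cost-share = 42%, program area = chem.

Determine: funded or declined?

Atomic conditions:
  is a resubmission: yes → true
  project duration ≤ 65 months: 66 ≤ 65 is false
  support letters ≤ 4: 5 ≤ 4 is false
  PI h-index ≥ 72: 16 ≥ 72 is false
  institutional cost-share ≥ 20%: 42 ≥ 20 is true
  IRB approval obtained: yes → true
  program area = chem: chem == chem is true
  early-career PI: yes → true
  years since PhD ≥ 43 years: 22 ≥ 43 is false
  requested budget ≥ 1218296 USD: 1530273 ≥ 1218296 is true
  institution type = R2: R1 == R2 is false
  mean reviewer score between 3 and 3.9: 4.5 in [3, 3.9] is false
  institution type = PUI: R1 == PUI is false
  requested budget < 1667472 USD: 1530273 < 1667472 is true
  institutional cost-share ≤ 26%: 42 ≤ 26 is false
  mean reviewer score > 4.2: 4.5 > 4.2 is true
Combine:
[1.1.3.1] false OR false = false
[1.1.3] NOT false = true
[1.1] true OR false OR true = true
[1.2.1.1] true AND true = true
[1.2.1.2.1] true AND true = true
[1.2.1.2] NOT true = false
[1.2.1] true OR false = true
[1.2] NOT true = false
[1] true AND false = false
[2.1.1] false AND true = false
[2.1.2] false AND false = false
[2.1.3] false AND true = false
[2.1] exactly-one(false, false, false) = false
[2] NOT false = true
[3] false → true (antecedent false ⇒ implication holds) = true
[root] false AND true AND true = false
Overall: false → declined

Declined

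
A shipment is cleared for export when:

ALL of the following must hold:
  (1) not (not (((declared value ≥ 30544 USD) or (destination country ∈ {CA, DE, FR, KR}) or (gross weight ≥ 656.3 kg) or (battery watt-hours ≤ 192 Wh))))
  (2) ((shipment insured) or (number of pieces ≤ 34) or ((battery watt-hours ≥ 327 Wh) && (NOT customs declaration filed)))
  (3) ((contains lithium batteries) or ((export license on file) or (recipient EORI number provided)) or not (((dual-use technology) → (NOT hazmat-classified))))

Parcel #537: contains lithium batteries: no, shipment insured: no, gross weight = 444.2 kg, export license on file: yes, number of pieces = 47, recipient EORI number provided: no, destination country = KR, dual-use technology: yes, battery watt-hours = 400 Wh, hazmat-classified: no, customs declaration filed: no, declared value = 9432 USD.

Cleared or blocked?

Atomic conditions:
  declared value ≥ 30544 USD: 9432 ≥ 30544 is false
  destination country ∈ {CA, DE, FR, KR}: KR is in the set → true
  gross weight ≥ 656.3 kg: 444.2 ≥ 656.3 is false
  battery watt-hours ≤ 192 Wh: 400 ≤ 192 is false
  shipment insured: no → false
  number of pieces ≤ 34: 47 ≤ 34 is false
  battery watt-hours ≥ 327 Wh: 400 ≥ 327 is true
  NOT customs declaration filed: no → true
  contains lithium batteries: no → false
  export license on file: yes → true
  recipient EORI number provided: no → false
  dual-use technology: yes → true
  NOT hazmat-classified: no → true
Combine:
[1.1.1] false OR true OR false OR false = true
[1.1] NOT true = false
[1] NOT false = true
[2.3] true AND true = true
[2] false OR false OR true = true
[3.2] true OR false = true
[3.3.1] true → true = true
[3.3] NOT true = false
[3] false OR true OR false = true
[root] true AND true AND true = true
Overall: true → cleared

Cleared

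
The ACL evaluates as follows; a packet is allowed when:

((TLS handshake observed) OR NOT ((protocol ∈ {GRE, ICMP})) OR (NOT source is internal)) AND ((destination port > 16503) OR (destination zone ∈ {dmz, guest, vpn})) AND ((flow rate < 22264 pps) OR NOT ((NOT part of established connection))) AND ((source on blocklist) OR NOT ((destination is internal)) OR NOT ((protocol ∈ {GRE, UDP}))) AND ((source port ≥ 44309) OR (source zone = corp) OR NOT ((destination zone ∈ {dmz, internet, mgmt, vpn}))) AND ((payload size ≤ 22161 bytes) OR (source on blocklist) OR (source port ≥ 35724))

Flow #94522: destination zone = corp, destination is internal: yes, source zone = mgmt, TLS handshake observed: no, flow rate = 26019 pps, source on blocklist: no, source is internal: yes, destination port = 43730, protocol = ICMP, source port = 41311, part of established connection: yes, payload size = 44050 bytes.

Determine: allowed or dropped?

Dropped

Atomic conditions:
  TLS handshake observed: no → false
  protocol ∈ {GRE, ICMP}: ICMP is in the set → true
  NOT source is internal: yes → false
  destination port > 16503: 43730 > 16503 is true
  destination zone ∈ {dmz, guest, vpn}: corp is not in the set → false
  flow rate < 22264 pps: 26019 < 22264 is false
  NOT part of established connection: yes → false
  source on blocklist: no → false
  destination is internal: yes → true
  protocol ∈ {GRE, UDP}: ICMP is not in the set → false
  source port ≥ 44309: 41311 ≥ 44309 is false
  source zone = corp: mgmt == corp is false
  destination zone ∈ {dmz, internet, mgmt, vpn}: corp is not in the set → false
  payload size ≤ 22161 bytes: 44050 ≤ 22161 is false
  source port ≥ 35724: 41311 ≥ 35724 is true
Combine:
[1.2] NOT true = false
[1] false OR false OR false = false
[2] true OR false = true
[3.2] NOT false = true
[3] false OR true = true
[4.2] NOT true = false
[4.3] NOT false = true
[4] false OR false OR true = true
[5.3] NOT false = true
[5] false OR false OR true = true
[6] false OR false OR true = true
[root] false AND true AND true AND true AND true AND true = false
Overall: false → dropped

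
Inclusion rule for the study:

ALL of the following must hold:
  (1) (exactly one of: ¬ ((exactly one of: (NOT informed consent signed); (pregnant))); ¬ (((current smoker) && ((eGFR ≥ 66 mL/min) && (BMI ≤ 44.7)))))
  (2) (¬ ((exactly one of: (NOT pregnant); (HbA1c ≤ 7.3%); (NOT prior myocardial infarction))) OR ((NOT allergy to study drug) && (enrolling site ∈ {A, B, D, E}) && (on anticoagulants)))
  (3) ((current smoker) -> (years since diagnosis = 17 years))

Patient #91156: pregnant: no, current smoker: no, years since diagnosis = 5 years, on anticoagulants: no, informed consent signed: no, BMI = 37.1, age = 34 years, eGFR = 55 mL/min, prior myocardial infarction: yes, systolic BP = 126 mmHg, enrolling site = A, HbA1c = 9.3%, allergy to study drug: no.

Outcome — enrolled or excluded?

Excluded

Atomic conditions:
  NOT informed consent signed: no → true
  pregnant: no → false
  current smoker: no → false
  eGFR ≥ 66 mL/min: 55 ≥ 66 is false
  BMI ≤ 44.7: 37.1 ≤ 44.7 is true
  NOT pregnant: no → true
  HbA1c ≤ 7.3%: 9.3 ≤ 7.3 is false
  NOT prior myocardial infarction: yes → false
  NOT allergy to study drug: no → true
  enrolling site ∈ {A, B, D, E}: A is in the set → true
  on anticoagulants: no → false
  years since diagnosis = 17 years: 5 == 17 is false
Combine:
[1.1.1] exactly-one(true, false) = true
[1.1] NOT true = false
[1.2.1.2] false AND true = false
[1.2.1] false AND false = false
[1.2] NOT false = true
[1] exactly-one(false, true) = true
[2.1.1] exactly-one(true, false, false) = true
[2.1] NOT true = false
[2.2] true AND true AND false = false
[2] false OR false = false
[3] false → false (antecedent false ⇒ implication holds) = true
[root] true AND false AND true = false
Overall: false → excluded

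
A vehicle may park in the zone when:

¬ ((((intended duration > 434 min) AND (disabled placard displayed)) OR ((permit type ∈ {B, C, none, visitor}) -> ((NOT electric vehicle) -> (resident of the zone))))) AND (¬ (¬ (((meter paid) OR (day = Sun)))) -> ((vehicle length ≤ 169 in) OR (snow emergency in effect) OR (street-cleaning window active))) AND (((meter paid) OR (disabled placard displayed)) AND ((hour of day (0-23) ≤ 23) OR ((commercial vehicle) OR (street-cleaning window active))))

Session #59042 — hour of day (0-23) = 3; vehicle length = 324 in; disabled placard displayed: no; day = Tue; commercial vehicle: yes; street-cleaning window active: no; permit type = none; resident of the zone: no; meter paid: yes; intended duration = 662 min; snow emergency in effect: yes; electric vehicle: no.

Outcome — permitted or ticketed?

Permitted

Atomic conditions:
  intended duration > 434 min: 662 > 434 is true
  disabled placard displayed: no → false
  permit type ∈ {B, C, none, visitor}: none is in the set → true
  NOT electric vehicle: no → true
  resident of the zone: no → false
  meter paid: yes → true
  day = Sun: Tue == Sun is false
  vehicle length ≤ 169 in: 324 ≤ 169 is false
  snow emergency in effect: yes → true
  street-cleaning window active: no → false
  hour of day (0-23) ≤ 23: 3 ≤ 23 is true
  commercial vehicle: yes → true
Combine:
[1.1.1] true AND false = false
[1.1.2.2] true → false = false
[1.1.2] true → false = false
[1.1] false OR false = false
[1] NOT false = true
[2.1.1.1] true OR false = true
[2.1.1] NOT true = false
[2.1] NOT false = true
[2.2] false OR true OR false = true
[2] true → true = true
[3.1] true OR false = true
[3.2.2] true OR false = true
[3.2] true OR true = true
[3] true AND true = true
[root] true AND true AND true = true
Overall: true → permitted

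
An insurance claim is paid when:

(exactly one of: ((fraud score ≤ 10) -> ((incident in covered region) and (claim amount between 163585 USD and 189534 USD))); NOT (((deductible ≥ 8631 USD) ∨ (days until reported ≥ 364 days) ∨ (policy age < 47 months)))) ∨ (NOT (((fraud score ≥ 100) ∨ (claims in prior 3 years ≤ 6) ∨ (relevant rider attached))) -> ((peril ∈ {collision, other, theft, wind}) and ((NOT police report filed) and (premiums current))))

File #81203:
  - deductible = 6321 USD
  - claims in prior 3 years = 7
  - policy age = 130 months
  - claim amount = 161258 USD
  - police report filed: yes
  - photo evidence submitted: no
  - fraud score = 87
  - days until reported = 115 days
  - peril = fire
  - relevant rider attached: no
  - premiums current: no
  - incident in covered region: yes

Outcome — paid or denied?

Atomic conditions:
  fraud score ≤ 10: 87 ≤ 10 is false
  incident in covered region: yes → true
  claim amount between 163585 USD and 189534 USD: 161258 in [163585, 189534] is false
  deductible ≥ 8631 USD: 6321 ≥ 8631 is false
  days until reported ≥ 364 days: 115 ≥ 364 is false
  policy age < 47 months: 130 < 47 is false
  fraud score ≥ 100: 87 ≥ 100 is false
  claims in prior 3 years ≤ 6: 7 ≤ 6 is false
  relevant rider attached: no → false
  peril ∈ {collision, other, theft, wind}: fire is not in the set → false
  NOT police report filed: yes → false
  premiums current: no → false
Combine:
[1.1.2] true AND false = false
[1.1] false → false (antecedent false ⇒ implication holds) = true
[1.2.1] false OR false OR false = false
[1.2] NOT false = true
[1] exactly-one(true, true) = false
[2.1.1] false OR false OR false = false
[2.1] NOT false = true
[2.2.2] false AND false = false
[2.2] false AND false = false
[2] true → false = false
[root] false OR false = false
Overall: false → denied

Denied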